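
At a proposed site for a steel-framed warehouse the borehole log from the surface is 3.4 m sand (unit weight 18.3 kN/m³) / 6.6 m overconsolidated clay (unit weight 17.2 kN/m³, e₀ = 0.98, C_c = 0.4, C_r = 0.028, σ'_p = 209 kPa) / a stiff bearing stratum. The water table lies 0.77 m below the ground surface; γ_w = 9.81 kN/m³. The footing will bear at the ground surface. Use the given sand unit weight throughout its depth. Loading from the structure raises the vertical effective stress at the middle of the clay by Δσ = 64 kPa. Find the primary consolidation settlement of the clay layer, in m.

S_c ≈ 0.0291 m

Mid-depth of clay below the ground surface: z = 3.4 + 6.6/2 = 6.7 m.
Total vertical stress at mid-clay: σ_v = 18.3×3.4 + 17.2×3.3 = 118.98 kPa.
Pore pressure: u = 9.81×(6.7 − 0.77) = 58.173 kPa.
Initial effective stress: σ'_0 = σ_v − u = 118.98 − 58.173 = 60.807 kPa.
Final effective stress: σ'_f = 60.807 + 64 = 124.81 kPa.
σ'_f = 124.81 ≤ σ'_p = 209 kPa, so the clay remains overconsolidated and only the recompression index applies:
S_c = C_r·H/(1+e₀)·log₁₀(σ'_f/σ'_0) = 0.028×6.6/1.98×log₁₀(124.81/60.807)
    = 0.093332 × 0.3123 = 0.02915 m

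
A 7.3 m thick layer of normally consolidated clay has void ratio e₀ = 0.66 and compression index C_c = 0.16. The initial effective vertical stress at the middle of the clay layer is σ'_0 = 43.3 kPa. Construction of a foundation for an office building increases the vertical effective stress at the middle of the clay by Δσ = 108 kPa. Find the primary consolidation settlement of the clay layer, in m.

S_c ≈ 0.382 m

Final effective stress: σ'_f = σ'_0 + Δσ = 43.3 + 108 = 151.3 kPa.
Normally consolidated clay, so the full stress increment lies on the virgin compression line:
S_c = C_c·H/(1+e₀)·log₁₀(σ'_f/σ'_0) = 0.16×7.3/(1+0.66)×log₁₀(151.3/43.3)
    = 0.70361 × 0.54335 = 0.3823 m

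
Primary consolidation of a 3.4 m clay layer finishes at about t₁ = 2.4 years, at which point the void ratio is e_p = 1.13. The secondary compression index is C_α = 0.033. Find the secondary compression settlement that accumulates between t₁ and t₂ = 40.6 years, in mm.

Secondary compression: S_s = C_α·H/(1+e_p)·log₁₀(t₂/t₁)
S_s = 0.033×3.4/(1+1.13)×log₁₀(40.6/2.4)
    = 0.05268 × 1.228 = 0.0647 m

S_s ≈ 64.7 mm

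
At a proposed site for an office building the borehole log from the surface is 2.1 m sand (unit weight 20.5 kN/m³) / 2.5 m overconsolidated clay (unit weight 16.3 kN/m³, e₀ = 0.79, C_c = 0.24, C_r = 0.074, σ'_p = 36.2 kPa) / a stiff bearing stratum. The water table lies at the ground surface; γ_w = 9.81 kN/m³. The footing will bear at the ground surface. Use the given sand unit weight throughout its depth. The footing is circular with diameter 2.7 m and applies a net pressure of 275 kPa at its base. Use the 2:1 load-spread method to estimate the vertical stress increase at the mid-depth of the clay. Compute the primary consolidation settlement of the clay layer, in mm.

Mid-depth of clay below the ground surface: z = 2.1 + 2.5/2 = 3.35 m.
Total vertical stress at mid-clay: σ_v = 20.5×2.1 + 16.3×1.25 = 63.425 kPa.
Pore pressure: u = 9.81×(3.35 − 0) = 32.864 kPa.
Initial effective stress: σ'_0 = σ_v − u = 63.425 − 32.864 = 30.561 kPa.
Stress increase at mid-clay by the 2:1 spreading method:
Δσ ≈ qD²/(D+z)² = 275×2.7²/(2.7+3.35)² = 54.771 kPa
Final effective stress: σ'_f = 30.561 + 54.771 = 85.332 kPa.
σ'_f = 85.332 > σ'_p = 36.2 kPa, so the stress path crosses the preconsolidation pressure — recompression up to σ'_p, then virgin compression beyond:
S_c = H/(1+e₀)·[C_r·log₁₀(σ'_p/σ'_0) + C_c·log₁₀(σ'_f/σ'_p)]
    = 2.5/1.79 × [0.074×log₁₀(36.2/30.561) + 0.24×log₁₀(85.332/36.2)]
    = 1.3966 × [0.005442 + 0.089377] = 0.1324 m

S_c ≈ 132 mm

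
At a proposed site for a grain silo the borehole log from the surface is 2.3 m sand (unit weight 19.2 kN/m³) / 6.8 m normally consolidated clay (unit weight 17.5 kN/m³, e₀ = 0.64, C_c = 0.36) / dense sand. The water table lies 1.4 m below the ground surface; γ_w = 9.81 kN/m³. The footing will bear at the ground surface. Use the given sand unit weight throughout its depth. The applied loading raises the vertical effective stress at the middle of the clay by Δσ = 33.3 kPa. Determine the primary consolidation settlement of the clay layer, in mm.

S_c ≈ 281 mm

Mid-depth of clay below the ground surface: z = 2.3 + 6.8/2 = 5.7 m.
Total vertical stress at mid-clay: σ_v = 19.2×2.3 + 17.5×3.4 = 103.66 kPa.
Pore pressure: u = 9.81×(5.7 − 1.4) = 42.183 kPa.
Initial effective stress: σ'_0 = σ_v − u = 103.66 − 42.183 = 61.477 kPa.
Final effective stress: σ'_f = σ'_0 + Δσ = 61.477 + 33.3 = 94.777 kPa.
Normally consolidated clay, so the full stress increment lies on the virgin compression line:
S_c = C_c·H/(1+e₀)·log₁₀(σ'_f/σ'_0) = 0.36×6.8/(1+0.64)×log₁₀(94.777/61.477)
    = 1.4927 × 0.18799 = 0.2806 m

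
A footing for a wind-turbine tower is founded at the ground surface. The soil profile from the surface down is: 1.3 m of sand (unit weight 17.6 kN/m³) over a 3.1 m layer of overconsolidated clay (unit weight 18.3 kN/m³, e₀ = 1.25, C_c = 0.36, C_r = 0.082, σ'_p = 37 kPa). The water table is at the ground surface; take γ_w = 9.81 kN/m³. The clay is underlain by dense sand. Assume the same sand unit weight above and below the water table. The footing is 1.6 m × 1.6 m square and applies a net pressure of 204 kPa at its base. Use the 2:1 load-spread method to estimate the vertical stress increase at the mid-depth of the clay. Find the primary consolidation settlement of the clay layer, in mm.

Mid-depth of clay below the ground surface: z = 1.3 + 3.1/2 = 2.85 m.
Total vertical stress at mid-clay: σ_v = 17.6×1.3 + 18.3×1.55 = 51.245 kPa.
Pore pressure: u = 9.81×(2.85 − 0) = 27.959 kPa.
Initial effective stress: σ'_0 = σ_v − u = 51.245 − 27.959 = 23.286 kPa.
Stress increase at mid-clay by the 2:1 spreading method:
Δσ = qBL/((B+z)(L+z)) = 204×1.6×1.6/((1.6+2.85)(1.6+2.85)) = 26.372 kPa
Final effective stress: σ'_f = 23.286 + 26.372 = 49.658 kPa.
σ'_f = 49.658 > σ'_p = 37 kPa, so the stress path crosses the preconsolidation pressure — recompression up to σ'_p, then virgin compression beyond:
S_c = H/(1+e₀)·[C_r·log₁₀(σ'_p/σ'_0) + C_c·log₁₀(σ'_f/σ'_p)]
    = 3.1/2.25 × [0.082×log₁₀(37/23.286) + 0.36×log₁₀(49.658/37)]
    = 1.3778 × [0.016491 + 0.046004] = 0.08611 m

S_c ≈ 86.1 mm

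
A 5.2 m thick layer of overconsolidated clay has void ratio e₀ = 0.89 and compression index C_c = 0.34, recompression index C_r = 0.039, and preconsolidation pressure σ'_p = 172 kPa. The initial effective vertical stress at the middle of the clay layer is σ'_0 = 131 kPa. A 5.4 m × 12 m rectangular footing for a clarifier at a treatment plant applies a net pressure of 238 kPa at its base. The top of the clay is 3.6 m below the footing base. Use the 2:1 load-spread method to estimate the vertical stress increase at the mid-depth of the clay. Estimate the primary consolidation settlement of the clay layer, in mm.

Mid-depth of clay below the footing base: z = 3.6 + 5.2/2 = 6.2 m.
Stress increase at mid-clay by the 2:1 spreading method:
Δσ = qBL/((B+z)(L+z)) = 238×5.4×12/((5.4+6.2)(12+6.2)) = 73.05 kPa
Final effective stress: σ'_f = 131 + 73.05 = 204.05 kPa.
σ'_f = 204.05 > σ'_p = 172 kPa, so the stress path crosses the preconsolidation pressure — recompression up to σ'_p, then virgin compression beyond:
S_c = H/(1+e₀)·[C_r·log₁₀(σ'_p/σ'_0) + C_c·log₁₀(σ'_f/σ'_p)]
    = 5.2/1.89 × [0.039×log₁₀(172/131) + 0.34×log₁₀(204.05/172)]
    = 2.7513 × [0.004612 + 0.025231] = 0.08211 m

S_c ≈ 82.1 mm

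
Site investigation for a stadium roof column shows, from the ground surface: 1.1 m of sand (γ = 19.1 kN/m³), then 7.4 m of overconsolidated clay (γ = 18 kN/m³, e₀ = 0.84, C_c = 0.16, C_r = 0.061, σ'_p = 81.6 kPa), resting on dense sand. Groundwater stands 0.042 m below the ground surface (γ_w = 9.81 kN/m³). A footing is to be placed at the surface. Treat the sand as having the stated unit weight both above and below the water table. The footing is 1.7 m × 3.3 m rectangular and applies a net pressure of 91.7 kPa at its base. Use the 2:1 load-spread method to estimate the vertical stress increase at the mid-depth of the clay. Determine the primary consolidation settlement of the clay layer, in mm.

Mid-depth of clay below the ground surface: z = 1.1 + 7.4/2 = 4.8 m.
Total vertical stress at mid-clay: σ_v = 19.1×1.1 + 18×3.7 = 87.61 kPa.
Pore pressure: u = 9.81×(4.8 − 0.042) = 46.676 kPa.
Initial effective stress: σ'_0 = σ_v − u = 87.61 − 46.676 = 40.934 kPa.
Stress increase at mid-clay by the 2:1 spreading method:
Δσ = qBL/((B+z)(L+z)) = 91.7×1.7×3.3/((1.7+4.8)(3.3+4.8)) = 9.7709 kPa
Final effective stress: σ'_f = 40.934 + 9.7709 = 50.705 kPa.
σ'_f = 50.705 ≤ σ'_p = 81.6 kPa, so the clay remains overconsolidated and only the recompression index applies:
S_c = C_r·H/(1+e₀)·log₁₀(σ'_f/σ'_0) = 0.061×7.4/1.84×log₁₀(50.705/40.934)
    = 0.24532 × 0.092967 = 0.02281 m

S_c ≈ 22.8 mm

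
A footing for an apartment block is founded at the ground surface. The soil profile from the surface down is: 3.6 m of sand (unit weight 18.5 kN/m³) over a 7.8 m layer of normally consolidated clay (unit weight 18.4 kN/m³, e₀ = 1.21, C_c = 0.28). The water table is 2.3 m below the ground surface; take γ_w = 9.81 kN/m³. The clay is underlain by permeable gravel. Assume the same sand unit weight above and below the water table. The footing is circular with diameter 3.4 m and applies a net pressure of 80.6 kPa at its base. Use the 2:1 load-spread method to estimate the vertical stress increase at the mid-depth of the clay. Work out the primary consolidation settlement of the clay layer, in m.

Mid-depth of clay below the ground surface: z = 3.6 + 7.8/2 = 7.5 m.
Total vertical stress at mid-clay: σ_v = 18.5×3.6 + 18.4×3.9 = 138.36 kPa.
Pore pressure: u = 9.81×(7.5 − 2.3) = 51.012 kPa.
Initial effective stress: σ'_0 = σ_v − u = 138.36 − 51.012 = 87.348 kPa.
Stress increase at mid-clay by the 2:1 spreading method:
Δσ ≈ qD²/(D+z)² = 80.6×3.4²/(3.4+7.5)² = 7.8422 kPa
Final effective stress: σ'_f = σ'_0 + Δσ = 87.348 + 7.8422 = 95.19 kPa.
Normally consolidated clay, so the full stress increment lies on the virgin compression line:
S_c = C_c·H/(1+e₀)·log₁₀(σ'_f/σ'_0) = 0.28×7.8/(1+1.21)×log₁₀(95.19/87.348)
    = 0.98824 × 0.037338 = 0.0369 m

S_c ≈ 0.0369 m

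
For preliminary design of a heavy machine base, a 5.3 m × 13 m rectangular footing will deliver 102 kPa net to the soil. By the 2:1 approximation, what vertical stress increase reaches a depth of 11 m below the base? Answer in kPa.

Δσ_z ≈ 18 kPa

By the 2:1 method the load spreads at 1 horizontal : 2 vertical, so at depth z the loaded area has grown by z in each plan dimension:
Δσ = qBL/((B+z)(L+z)) = 102×5.3×13/((5.3+11)(13+11)) = 17.965 kPa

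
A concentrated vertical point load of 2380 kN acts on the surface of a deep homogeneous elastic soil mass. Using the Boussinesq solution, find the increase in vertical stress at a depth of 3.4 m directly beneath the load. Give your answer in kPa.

Boussinesq vertical stress below a point load on an elastic half-space:
Δσ_z = 3P/(2πz²) · [1 + (r/z)²]^(−5/2)
r/z = 0/3.4 = 0; [1+(r/z)²]^(−5/2) = 1.
Δσ_z = 3×2380/(2π×3.4²) × 1 = 98.302 × 1 = 98.3 kPa

Δσ_z ≈ 98.3 kPa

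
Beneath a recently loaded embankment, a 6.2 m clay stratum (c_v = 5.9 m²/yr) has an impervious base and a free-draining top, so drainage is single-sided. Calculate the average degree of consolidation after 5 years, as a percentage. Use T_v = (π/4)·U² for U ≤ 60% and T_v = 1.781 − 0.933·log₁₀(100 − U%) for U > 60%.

Drainage path length: H_d = H = 6.2 m (single drainage).
T_v = c_v·t/H_d² = 5.9×5/6.2² = 0.76743.
T_v = 0.76743 corresponds to the U > 60% branch:
U = 1 − 10^((1.781 − T_v)/0.933)/100 = 0.878

U ≈ 87.8 %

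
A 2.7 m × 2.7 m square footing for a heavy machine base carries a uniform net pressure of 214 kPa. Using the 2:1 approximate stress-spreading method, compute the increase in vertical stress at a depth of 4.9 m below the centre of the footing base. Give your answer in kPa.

Δσ_z ≈ 27 kPa

By the 2:1 method the load spreads at 1 horizontal : 2 vertical, so at depth z the loaded area has grown by z in each plan dimension:
Δσ = qBL/((B+z)(L+z)) = 214×2.7×2.7/((2.7+4.9)(2.7+4.9)) = 27.009 kPa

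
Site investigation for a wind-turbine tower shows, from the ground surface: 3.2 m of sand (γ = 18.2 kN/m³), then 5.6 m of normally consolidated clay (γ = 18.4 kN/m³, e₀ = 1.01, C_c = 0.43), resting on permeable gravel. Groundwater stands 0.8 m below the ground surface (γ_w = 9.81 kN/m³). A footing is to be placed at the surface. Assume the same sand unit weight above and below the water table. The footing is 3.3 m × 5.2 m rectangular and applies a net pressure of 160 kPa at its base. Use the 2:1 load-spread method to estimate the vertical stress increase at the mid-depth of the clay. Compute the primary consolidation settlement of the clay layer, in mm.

S_c ≈ 193 mm

Mid-depth of clay below the ground surface: z = 3.2 + 5.6/2 = 6 m.
Total vertical stress at mid-clay: σ_v = 18.2×3.2 + 18.4×2.8 = 109.76 kPa.
Pore pressure: u = 9.81×(6 − 0.8) = 51.012 kPa.
Initial effective stress: σ'_0 = σ_v − u = 109.76 − 51.012 = 58.748 kPa.
Stress increase at mid-clay by the 2:1 spreading method:
Δσ = qBL/((B+z)(L+z)) = 160×3.3×5.2/((3.3+6)(5.2+6)) = 26.359 kPa
Final effective stress: σ'_f = σ'_0 + Δσ = 58.748 + 26.359 = 85.107 kPa.
Normally consolidated clay, so the full stress increment lies on the virgin compression line:
S_c = C_c·H/(1+e₀)·log₁₀(σ'_f/σ'_0) = 0.43×5.6/(1+1.01)×log₁₀(85.107/58.748)
    = 1.198 × 0.16097 = 0.1928 m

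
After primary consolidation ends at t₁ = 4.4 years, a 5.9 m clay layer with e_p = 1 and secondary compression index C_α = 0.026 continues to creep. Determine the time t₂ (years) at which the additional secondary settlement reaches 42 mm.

S_s = C_α·H/(1+e_p)·log₁₀(t₂/t₁) ⇒ log₁₀(t₂/t₁) = S_s·(1+e_p)/(C_α·H).
log₁₀(t₂/t₁) = 0.042 × (1+1) / (0.026×5.9) = 0.5476
t₂ = t₁ × 10^0.5476 = 4.4 × 3.528 = 15.53 years

t₂ ≈ 15.5 years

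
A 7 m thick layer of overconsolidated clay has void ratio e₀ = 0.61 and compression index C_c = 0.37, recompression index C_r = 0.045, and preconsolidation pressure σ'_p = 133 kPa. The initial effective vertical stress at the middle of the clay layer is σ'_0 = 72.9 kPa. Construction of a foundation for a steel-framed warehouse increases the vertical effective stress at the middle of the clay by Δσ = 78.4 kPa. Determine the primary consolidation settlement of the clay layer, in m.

S_c ≈ 0.141 m

Final effective stress: σ'_f = 72.9 + 78.4 = 151.3 kPa.
σ'_f = 151.3 > σ'_p = 133 kPa, so the stress path crosses the preconsolidation pressure — recompression up to σ'_p, then virgin compression beyond:
S_c = H/(1+e₀)·[C_r·log₁₀(σ'_p/σ'_0) + C_c·log₁₀(σ'_f/σ'_p)]
    = 7/1.61 × [0.045×log₁₀(133/72.9) + 0.37×log₁₀(151.3/133)]
    = 4.3478 × [0.011751 + 0.020715] = 0.1412 m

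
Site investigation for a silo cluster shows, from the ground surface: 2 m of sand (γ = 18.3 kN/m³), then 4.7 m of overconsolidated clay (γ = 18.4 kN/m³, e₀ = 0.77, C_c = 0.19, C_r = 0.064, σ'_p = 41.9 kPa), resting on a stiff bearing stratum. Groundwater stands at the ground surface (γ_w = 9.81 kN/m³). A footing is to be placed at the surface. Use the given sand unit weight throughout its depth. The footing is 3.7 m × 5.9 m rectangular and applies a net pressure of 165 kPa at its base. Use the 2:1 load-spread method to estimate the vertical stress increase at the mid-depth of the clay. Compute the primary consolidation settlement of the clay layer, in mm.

Mid-depth of clay below the ground surface: z = 2 + 4.7/2 = 4.35 m.
Total vertical stress at mid-clay: σ_v = 18.3×2 + 18.4×2.35 = 79.84 kPa.
Pore pressure: u = 9.81×(4.35 − 0) = 42.673 kPa.
Initial effective stress: σ'_0 = σ_v − u = 79.84 − 42.673 = 37.167 kPa.
Stress increase at mid-clay by the 2:1 spreading method:
Δσ = qBL/((B+z)(L+z)) = 165×3.7×5.9/((3.7+4.35)(5.9+4.35)) = 43.653 kPa
Final effective stress: σ'_f = 37.167 + 43.653 = 80.82 kPa.
σ'_f = 80.82 > σ'_p = 41.9 kPa, so the stress path crosses the preconsolidation pressure — recompression up to σ'_p, then virgin compression beyond:
S_c = H/(1+e₀)·[C_r·log₁₀(σ'_p/σ'_0) + C_c·log₁₀(σ'_f/σ'_p)]
    = 4.7/1.77 × [0.064×log₁₀(41.9/37.167) + 0.19×log₁₀(80.82/41.9)]
    = 2.6554 × [0.0033316 + 0.054208] = 0.1528 m

S_c ≈ 153 mm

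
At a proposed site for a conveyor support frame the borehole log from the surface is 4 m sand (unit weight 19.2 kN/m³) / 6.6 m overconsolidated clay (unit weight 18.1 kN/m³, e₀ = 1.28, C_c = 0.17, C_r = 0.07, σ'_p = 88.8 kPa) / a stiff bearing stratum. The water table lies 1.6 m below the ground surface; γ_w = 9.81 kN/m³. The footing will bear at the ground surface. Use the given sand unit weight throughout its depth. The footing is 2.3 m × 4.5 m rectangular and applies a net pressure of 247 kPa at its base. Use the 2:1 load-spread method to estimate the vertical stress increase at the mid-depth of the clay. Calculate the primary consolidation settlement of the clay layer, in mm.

S_c ≈ 40.6 mm

Mid-depth of clay below the ground surface: z = 4 + 6.6/2 = 7.3 m.
Total vertical stress at mid-clay: σ_v = 19.2×4 + 18.1×3.3 = 136.53 kPa.
Pore pressure: u = 9.81×(7.3 − 1.6) = 55.917 kPa.
Initial effective stress: σ'_0 = σ_v − u = 136.53 − 55.917 = 80.613 kPa.
Stress increase at mid-clay by the 2:1 spreading method:
Δσ = qBL/((B+z)(L+z)) = 247×2.3×4.5/((2.3+7.3)(4.5+7.3)) = 22.568 kPa
Final effective stress: σ'_f = 80.613 + 22.568 = 103.18 kPa.
σ'_f = 103.18 > σ'_p = 88.8 kPa, so the stress path crosses the preconsolidation pressure — recompression up to σ'_p, then virgin compression beyond:
S_c = H/(1+e₀)·[C_r·log₁₀(σ'_p/σ'_0) + C_c·log₁₀(σ'_f/σ'_p)]
    = 6.6/2.28 × [0.07×log₁₀(88.8/80.613) + 0.17×log₁₀(103.18/88.8)]
    = 2.8947 × [0.0029406 + 0.011081] = 0.04059 m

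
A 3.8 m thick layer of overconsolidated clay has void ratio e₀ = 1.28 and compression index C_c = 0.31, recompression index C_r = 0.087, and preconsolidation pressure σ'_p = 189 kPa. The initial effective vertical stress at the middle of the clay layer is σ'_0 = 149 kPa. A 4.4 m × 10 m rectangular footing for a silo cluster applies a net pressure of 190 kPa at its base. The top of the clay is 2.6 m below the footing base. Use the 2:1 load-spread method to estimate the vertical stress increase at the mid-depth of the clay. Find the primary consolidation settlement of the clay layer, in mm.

Mid-depth of clay below the footing base: z = 2.6 + 3.8/2 = 4.5 m.
Stress increase at mid-clay by the 2:1 spreading method:
Δσ = qBL/((B+z)(L+z)) = 190×4.4×10/((4.4+4.5)(10+4.5)) = 64.781 kPa
Final effective stress: σ'_f = 149 + 64.781 = 213.78 kPa.
σ'_f = 213.78 > σ'_p = 189 kPa, so the stress path crosses the preconsolidation pressure — recompression up to σ'_p, then virgin compression beyond:
S_c = H/(1+e₀)·[C_r·log₁₀(σ'_p/σ'_0) + C_c·log₁₀(σ'_f/σ'_p)]
    = 3.8/2.28 × [0.087×log₁₀(189/149) + 0.31×log₁₀(213.78/189)]
    = 1.6667 × [0.008985 + 0.016587] = 0.04262 m

S_c ≈ 42.6 mm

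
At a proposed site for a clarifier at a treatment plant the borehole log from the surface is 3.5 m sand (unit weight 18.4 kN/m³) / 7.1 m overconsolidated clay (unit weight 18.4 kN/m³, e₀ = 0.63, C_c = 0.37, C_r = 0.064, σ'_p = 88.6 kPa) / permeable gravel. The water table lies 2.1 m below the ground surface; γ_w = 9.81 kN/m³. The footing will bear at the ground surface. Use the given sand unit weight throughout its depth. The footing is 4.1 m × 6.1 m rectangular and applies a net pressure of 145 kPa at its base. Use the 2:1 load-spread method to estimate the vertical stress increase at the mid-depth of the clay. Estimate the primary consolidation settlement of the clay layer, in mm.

Mid-depth of clay below the ground surface: z = 3.5 + 7.1/2 = 7.05 m.
Total vertical stress at mid-clay: σ_v = 18.4×3.5 + 18.4×3.55 = 129.72 kPa.
Pore pressure: u = 9.81×(7.05 − 2.1) = 48.56 kPa.
Initial effective stress: σ'_0 = σ_v − u = 129.72 − 48.56 = 81.16 kPa.
Stress increase at mid-clay by the 2:1 spreading method:
Δσ = qBL/((B+z)(L+z)) = 145×4.1×6.1/((4.1+7.05)(6.1+7.05)) = 24.733 kPa
Final effective stress: σ'_f = 81.16 + 24.733 = 105.89 kPa.
σ'_f = 105.89 > σ'_p = 88.6 kPa, so the stress path crosses the preconsolidation pressure — recompression up to σ'_p, then virgin compression beyond:
S_c = H/(1+e₀)·[C_r·log₁₀(σ'_p/σ'_0) + C_c·log₁₀(σ'_f/σ'_p)]
    = 7.1/1.63 × [0.064×log₁₀(88.6/81.16) + 0.37×log₁₀(105.89/88.6)]
    = 4.3558 × [0.0024379 + 0.028646] = 0.1354 m

S_c ≈ 135 mm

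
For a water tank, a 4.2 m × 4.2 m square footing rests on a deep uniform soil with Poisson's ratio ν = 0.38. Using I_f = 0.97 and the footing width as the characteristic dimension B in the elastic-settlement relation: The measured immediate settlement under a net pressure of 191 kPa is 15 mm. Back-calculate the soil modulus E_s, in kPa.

S_e = q·B·(1−ν²)/E_s · I_f  ⇒  E_s = q·B·(1−ν²)·I_f / S_e.
E_s = 191 × 4.2 × 0.8556 × 0.97 / 0.015 = 44380 kPa

E_s ≈ 44400 kPa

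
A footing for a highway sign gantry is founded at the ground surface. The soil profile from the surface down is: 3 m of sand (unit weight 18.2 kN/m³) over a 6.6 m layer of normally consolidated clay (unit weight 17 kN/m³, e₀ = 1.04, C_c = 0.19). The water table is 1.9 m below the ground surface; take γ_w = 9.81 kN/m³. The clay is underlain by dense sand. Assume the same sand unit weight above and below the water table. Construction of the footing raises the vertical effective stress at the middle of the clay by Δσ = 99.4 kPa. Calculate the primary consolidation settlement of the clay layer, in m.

S_c ≈ 0.242 m

Mid-depth of clay below the ground surface: z = 3 + 6.6/2 = 6.3 m.
Total vertical stress at mid-clay: σ_v = 18.2×3 + 17×3.3 = 110.7 kPa.
Pore pressure: u = 9.81×(6.3 − 1.9) = 43.164 kPa.
Initial effective stress: σ'_0 = σ_v − u = 110.7 − 43.164 = 67.536 kPa.
Final effective stress: σ'_f = σ'_0 + Δσ = 67.536 + 99.4 = 166.94 kPa.
Normally consolidated clay, so the full stress increment lies on the virgin compression line:
S_c = C_c·H/(1+e₀)·log₁₀(σ'_f/σ'_0) = 0.19×6.6/(1+1.04)×log₁₀(166.94/67.536)
    = 0.61471 × 0.39303 = 0.2416 m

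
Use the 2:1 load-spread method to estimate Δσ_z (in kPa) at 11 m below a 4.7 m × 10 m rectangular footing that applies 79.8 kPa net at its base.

Δσ_z ≈ 11.4 kPa

By the 2:1 method the load spreads at 1 horizontal : 2 vertical, so at depth z the loaded area has grown by z in each plan dimension:
Δσ = qBL/((B+z)(L+z)) = 79.8×4.7×10/((4.7+11)(10+11)) = 11.376 kPa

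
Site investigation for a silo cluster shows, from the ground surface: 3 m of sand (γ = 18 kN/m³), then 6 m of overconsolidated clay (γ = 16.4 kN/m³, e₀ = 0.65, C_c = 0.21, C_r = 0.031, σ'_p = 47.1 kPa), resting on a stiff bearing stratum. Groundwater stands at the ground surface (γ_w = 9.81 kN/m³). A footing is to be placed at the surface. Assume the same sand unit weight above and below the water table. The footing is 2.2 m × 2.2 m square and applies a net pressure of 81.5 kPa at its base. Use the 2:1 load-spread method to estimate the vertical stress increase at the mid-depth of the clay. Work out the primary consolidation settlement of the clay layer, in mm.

Mid-depth of clay below the ground surface: z = 3 + 6/2 = 6 m.
Total vertical stress at mid-clay: σ_v = 18×3 + 16.4×3 = 103.2 kPa.
Pore pressure: u = 9.81×(6 − 0) = 58.86 kPa.
Initial effective stress: σ'_0 = σ_v − u = 103.2 − 58.86 = 44.34 kPa.
Stress increase at mid-clay by the 2:1 spreading method:
Δσ = qBL/((B+z)(L+z)) = 81.5×2.2×2.2/((2.2+6)(2.2+6)) = 5.8664 kPa
Final effective stress: σ'_f = 44.34 + 5.8664 = 50.206 kPa.
σ'_f = 50.206 > σ'_p = 47.1 kPa, so the stress path crosses the preconsolidation pressure — recompression up to σ'_p, then virgin compression beyond:
S_c = H/(1+e₀)·[C_r·log₁₀(σ'_p/σ'_0) + C_c·log₁₀(σ'_f/σ'_p)]
    = 6/1.65 × [0.031×log₁₀(47.1/44.34) + 0.21×log₁₀(50.206/47.1)]
    = 3.6364 × [0.00081298 + 0.0058243] = 0.02414 m

S_c ≈ 24.1 mm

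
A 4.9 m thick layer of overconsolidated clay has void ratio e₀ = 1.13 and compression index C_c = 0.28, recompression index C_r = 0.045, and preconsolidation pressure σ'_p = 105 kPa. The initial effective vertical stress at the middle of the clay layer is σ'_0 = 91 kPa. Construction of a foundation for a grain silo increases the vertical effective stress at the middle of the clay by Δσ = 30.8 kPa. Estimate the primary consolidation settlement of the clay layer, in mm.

Final effective stress: σ'_f = 91 + 30.8 = 121.8 kPa.
σ'_f = 121.8 > σ'_p = 105 kPa, so the stress path crosses the preconsolidation pressure — recompression up to σ'_p, then virgin compression beyond:
S_c = H/(1+e₀)·[C_r·log₁₀(σ'_p/σ'_0) + C_c·log₁₀(σ'_f/σ'_p)]
    = 4.9/2.13 × [0.045×log₁₀(105/91) + 0.28×log₁₀(121.8/105)]
    = 2.3005 × [0.0027967 + 0.018048] = 0.04795 m

S_c ≈ 48 mm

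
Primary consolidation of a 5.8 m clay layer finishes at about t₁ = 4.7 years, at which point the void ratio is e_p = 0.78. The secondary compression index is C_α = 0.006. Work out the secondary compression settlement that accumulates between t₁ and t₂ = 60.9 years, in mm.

S_s ≈ 21.8 mm

Secondary compression: S_s = C_α·H/(1+e_p)·log₁₀(t₂/t₁)
S_s = 0.006×5.8/(1+0.78)×log₁₀(60.9/4.7)
    = 0.01955 × 1.113 = 0.02175 m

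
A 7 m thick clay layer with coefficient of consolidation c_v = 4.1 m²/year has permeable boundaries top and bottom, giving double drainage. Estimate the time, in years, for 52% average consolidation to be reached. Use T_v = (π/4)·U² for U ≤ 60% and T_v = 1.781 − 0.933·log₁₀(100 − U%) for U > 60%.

t ≈ 0.635 years

Drainage path length: H_d = H/2 = 3.5 m (double drainage).
U ≤ 60%: T_v = (π/4)·U² = (π/4)×0.52² = 0.21237.
t = T_v·H_d²/c_v = 0.21237×3.5²/4.1 = 0.6345 years.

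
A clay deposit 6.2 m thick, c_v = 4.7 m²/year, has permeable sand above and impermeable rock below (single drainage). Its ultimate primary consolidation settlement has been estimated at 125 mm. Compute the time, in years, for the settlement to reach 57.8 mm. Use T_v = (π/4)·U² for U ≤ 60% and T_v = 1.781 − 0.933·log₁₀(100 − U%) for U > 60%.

t ≈ 1.37 years

Drainage path length: H_d = H = 6.2 m (single drainage).
U = S(t)/S_ult = 57.8/125 = 0.4624.
U ≤ 60%: T_v = (π/4)·U² = (π/4)×0.4624² = 0.16793.
t = T_v·H_d²/c_v = 0.16793×6.2²/4.7 = 1.373 years.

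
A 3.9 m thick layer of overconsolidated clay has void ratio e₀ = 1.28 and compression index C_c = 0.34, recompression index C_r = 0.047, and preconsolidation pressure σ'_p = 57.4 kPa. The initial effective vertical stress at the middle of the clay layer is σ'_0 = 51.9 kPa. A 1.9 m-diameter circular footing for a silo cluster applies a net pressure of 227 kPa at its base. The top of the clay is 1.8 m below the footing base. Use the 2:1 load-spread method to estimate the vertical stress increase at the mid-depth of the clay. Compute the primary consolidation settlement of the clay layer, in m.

S_c ≈ 0.0796 m

Mid-depth of clay below the footing base: z = 1.8 + 3.9/2 = 3.75 m.
Stress increase at mid-clay by the 2:1 spreading method:
Δσ ≈ qD²/(D+z)² = 227×1.9²/(1.9+3.75)² = 25.671 kPa
Final effective stress: σ'_f = 51.9 + 25.671 = 77.571 kPa.
σ'_f = 77.571 > σ'_p = 57.4 kPa, so the stress path crosses the preconsolidation pressure — recompression up to σ'_p, then virgin compression beyond:
S_c = H/(1+e₀)·[C_r·log₁₀(σ'_p/σ'_0) + C_c·log₁₀(σ'_f/σ'_p)]
    = 3.9/2.28 × [0.047×log₁₀(57.4/51.9) + 0.34×log₁₀(77.571/57.4)]
    = 1.7105 × [0.002056 + 0.044468] = 0.07958 m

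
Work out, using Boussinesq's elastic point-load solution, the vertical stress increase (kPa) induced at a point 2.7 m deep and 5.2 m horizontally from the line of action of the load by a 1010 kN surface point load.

Boussinesq vertical stress below a point load on an elastic half-space:
Δσ_z = 3P/(2πz²) · [1 + (r/z)²]^(−5/2)
r/z = 5.2/2.7 = 1.9259; [1+(r/z)²]^(−5/2) = 0.020779.
Δσ_z = 3×1010/(2π×2.7²) × 0.020779 = 66.151 × 0.020779 = 1.375 kPa

Δσ_z ≈ 1.37 kPa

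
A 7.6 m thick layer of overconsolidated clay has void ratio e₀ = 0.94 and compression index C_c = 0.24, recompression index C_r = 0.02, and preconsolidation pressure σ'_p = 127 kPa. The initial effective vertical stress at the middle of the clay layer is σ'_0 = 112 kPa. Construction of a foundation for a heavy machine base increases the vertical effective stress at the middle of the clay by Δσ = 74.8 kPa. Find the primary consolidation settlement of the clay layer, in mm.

S_c ≈ 162 mm

Final effective stress: σ'_f = 112 + 74.8 = 186.8 kPa.
σ'_f = 186.8 > σ'_p = 127 kPa, so the stress path crosses the preconsolidation pressure — recompression up to σ'_p, then virgin compression beyond:
S_c = H/(1+e₀)·[C_r·log₁₀(σ'_p/σ'_0) + C_c·log₁₀(σ'_f/σ'_p)]
    = 7.6/1.94 × [0.02×log₁₀(127/112) + 0.24×log₁₀(186.8/127)]
    = 3.9175 × [0.0010917 + 0.040218] = 0.1618 m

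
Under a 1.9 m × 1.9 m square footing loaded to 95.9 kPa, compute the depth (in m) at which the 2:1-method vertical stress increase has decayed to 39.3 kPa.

z ≈ 1.07 m

2:1 spreading — at depth z the loaded area has grown by z in each plan dimension:
qB²/(B+z)² = Δσ_z ⇒ z = B(√(q/Δσ_z) − 1) = 1.9×(√(95.9/39.3) − 1) = 1.068 m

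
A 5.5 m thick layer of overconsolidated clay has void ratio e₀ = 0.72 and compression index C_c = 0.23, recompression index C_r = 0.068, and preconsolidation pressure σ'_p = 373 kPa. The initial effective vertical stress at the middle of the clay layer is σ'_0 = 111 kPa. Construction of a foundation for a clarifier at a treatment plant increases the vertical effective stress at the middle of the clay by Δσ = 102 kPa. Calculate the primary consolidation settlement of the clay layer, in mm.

S_c ≈ 61.5 mm

Final effective stress: σ'_f = 111 + 102 = 213 kPa.
σ'_f = 213 ≤ σ'_p = 373 kPa, so the clay remains overconsolidated and only the recompression index applies:
S_c = C_r·H/(1+e₀)·log₁₀(σ'_f/σ'_0) = 0.068×5.5/1.72×log₁₀(213/111)
    = 0.21744 × 0.28306 = 0.06155 m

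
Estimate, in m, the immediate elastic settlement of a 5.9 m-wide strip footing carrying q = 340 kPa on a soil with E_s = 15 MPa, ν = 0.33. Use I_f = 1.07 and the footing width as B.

Immediate (elastic) settlement: S_e = q·B·(1−ν²)/E_s · I_f.
E_s = 15 MPa = 15000 kPa.
S_e = 340 × 5.9 × (1 − 0.33²) / 15000 × 1.07
    = 340 × 5.9 × 0.8911 / 15000 × 1.07
    = 0.1275 m

S_e ≈ 0.128 m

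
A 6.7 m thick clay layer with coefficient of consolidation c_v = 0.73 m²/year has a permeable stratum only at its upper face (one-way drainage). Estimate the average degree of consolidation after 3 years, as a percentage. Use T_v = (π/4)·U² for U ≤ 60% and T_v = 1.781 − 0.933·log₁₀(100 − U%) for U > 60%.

Drainage path length: H_d = H = 6.7 m (single drainage).
T_v = c_v·t/H_d² = 0.73×3/6.7² = 0.048786.
T_v = 0.048786 corresponds to the U ≤ 60% branch:
U = √(4T_v/π) = 0.2492

U ≈ 24.9 %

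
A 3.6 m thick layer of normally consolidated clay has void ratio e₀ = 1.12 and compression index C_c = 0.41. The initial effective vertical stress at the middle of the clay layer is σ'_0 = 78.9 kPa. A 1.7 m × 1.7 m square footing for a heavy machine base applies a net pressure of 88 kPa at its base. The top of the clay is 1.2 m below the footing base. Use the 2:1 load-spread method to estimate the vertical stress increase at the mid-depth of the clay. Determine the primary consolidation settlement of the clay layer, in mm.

S_c ≈ 41.2 mm

Mid-depth of clay below the footing base: z = 1.2 + 3.6/2 = 3 m.
Stress increase at mid-clay by the 2:1 spreading method:
Δσ = qBL/((B+z)(L+z)) = 88×1.7×1.7/((1.7+3)(1.7+3)) = 11.513 kPa
Final effective stress: σ'_f = σ'_0 + Δσ = 78.9 + 11.513 = 90.413 kPa.
Normally consolidated clay, so the full stress increment lies on the virgin compression line:
S_c = C_c·H/(1+e₀)·log₁₀(σ'_f/σ'_0) = 0.41×3.6/(1+1.12)×log₁₀(90.413/78.9)
    = 0.69623 × 0.059154 = 0.04118 m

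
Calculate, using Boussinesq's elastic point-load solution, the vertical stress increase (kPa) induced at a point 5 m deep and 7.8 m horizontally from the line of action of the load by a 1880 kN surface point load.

Boussinesq vertical stress below a point load on an elastic half-space:
Δσ_z = 3P/(2πz²) · [1 + (r/z)²]^(−5/2)
r/z = 7.8/5 = 1.56; [1+(r/z)²]^(−5/2) = 0.045775.
Δσ_z = 3×1880/(2π×5²) × 0.045775 = 35.905 × 0.045775 = 1.644 kPa

Δσ_z ≈ 1.64 kPa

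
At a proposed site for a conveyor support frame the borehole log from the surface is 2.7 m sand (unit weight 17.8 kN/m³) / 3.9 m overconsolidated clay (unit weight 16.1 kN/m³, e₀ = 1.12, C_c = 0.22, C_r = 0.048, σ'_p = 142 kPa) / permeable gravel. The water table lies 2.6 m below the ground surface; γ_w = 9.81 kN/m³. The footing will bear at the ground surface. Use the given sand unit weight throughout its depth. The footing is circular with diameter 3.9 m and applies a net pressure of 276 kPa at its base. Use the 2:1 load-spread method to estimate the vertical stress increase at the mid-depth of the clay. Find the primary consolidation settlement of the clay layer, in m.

Mid-depth of clay below the ground surface: z = 2.7 + 3.9/2 = 4.65 m.
Total vertical stress at mid-clay: σ_v = 17.8×2.7 + 16.1×1.95 = 79.455 kPa.
Pore pressure: u = 9.81×(4.65 − 2.6) = 20.11 kPa.
Initial effective stress: σ'_0 = σ_v − u = 79.455 − 20.11 = 59.345 kPa.
Stress increase at mid-clay by the 2:1 spreading method:
Δσ ≈ qD²/(D+z)² = 276×3.9²/(3.9+4.65)² = 57.426 kPa
Final effective stress: σ'_f = 59.345 + 57.426 = 116.77 kPa.
σ'_f = 116.77 ≤ σ'_p = 142 kPa, so the clay remains overconsolidated and only the recompression index applies:
S_c = C_r·H/(1+e₀)·log₁₀(σ'_f/σ'_0) = 0.048×3.9/2.12×log₁₀(116.77/59.345)
    = 0.088301 × 0.29395 = 0.02596 m

S_c ≈ 0.026 m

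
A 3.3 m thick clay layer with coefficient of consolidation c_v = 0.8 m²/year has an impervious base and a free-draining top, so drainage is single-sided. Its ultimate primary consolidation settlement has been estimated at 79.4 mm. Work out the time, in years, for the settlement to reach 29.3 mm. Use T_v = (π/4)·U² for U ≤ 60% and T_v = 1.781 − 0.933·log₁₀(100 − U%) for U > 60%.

Drainage path length: H_d = H = 3.3 m (single drainage).
U = S(t)/S_ult = 29.3/79.4 = 0.369.
U ≤ 60%: T_v = (π/4)·U² = (π/4)×0.36902² = 0.10695.
t = T_v·H_d²/c_v = 0.10695×3.3²/0.8 = 1.456 years.

t ≈ 1.46 years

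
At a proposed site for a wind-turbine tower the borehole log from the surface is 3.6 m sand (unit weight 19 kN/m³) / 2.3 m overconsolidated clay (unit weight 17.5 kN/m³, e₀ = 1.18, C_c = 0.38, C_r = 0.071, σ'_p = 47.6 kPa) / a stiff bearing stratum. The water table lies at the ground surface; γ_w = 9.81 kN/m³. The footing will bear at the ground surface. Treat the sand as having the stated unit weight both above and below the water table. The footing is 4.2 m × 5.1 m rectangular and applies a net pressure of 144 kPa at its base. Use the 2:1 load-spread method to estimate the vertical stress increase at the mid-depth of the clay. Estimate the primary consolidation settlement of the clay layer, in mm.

S_c ≈ 87.7 mm

Mid-depth of clay below the ground surface: z = 3.6 + 2.3/2 = 4.75 m.
Total vertical stress at mid-clay: σ_v = 19×3.6 + 17.5×1.15 = 88.525 kPa.
Pore pressure: u = 9.81×(4.75 − 0) = 46.598 kPa.
Initial effective stress: σ'_0 = σ_v − u = 88.525 − 46.598 = 41.927 kPa.
Stress increase at mid-clay by the 2:1 spreading method:
Δσ = qBL/((B+z)(L+z)) = 144×4.2×5.1/((4.2+4.75)(5.1+4.75)) = 34.988 kPa
Final effective stress: σ'_f = 41.927 + 34.988 = 76.915 kPa.
σ'_f = 76.915 > σ'_p = 47.6 kPa, so the stress path crosses the preconsolidation pressure — recompression up to σ'_p, then virgin compression beyond:
S_c = H/(1+e₀)·[C_r·log₁₀(σ'_p/σ'_0) + C_c·log₁₀(σ'_f/σ'_p)]
    = 2.3/2.18 × [0.071×log₁₀(47.6/41.927) + 0.38×log₁₀(76.915/47.6)]
    = 1.055 × [0.003913 + 0.079194] = 0.08768 m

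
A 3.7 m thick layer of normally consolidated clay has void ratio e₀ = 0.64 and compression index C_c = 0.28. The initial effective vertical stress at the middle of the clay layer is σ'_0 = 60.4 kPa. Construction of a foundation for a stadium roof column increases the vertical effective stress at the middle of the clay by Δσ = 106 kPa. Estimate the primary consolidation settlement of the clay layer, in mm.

S_c ≈ 278 mm

Final effective stress: σ'_f = σ'_0 + Δσ = 60.4 + 106 = 166.4 kPa.
Normally consolidated clay, so the full stress increment lies on the virgin compression line:
S_c = C_c·H/(1+e₀)·log₁₀(σ'_f/σ'_0) = 0.28×3.7/(1+0.64)×log₁₀(166.4/60.4)
    = 0.63171 × 0.44012 = 0.278 m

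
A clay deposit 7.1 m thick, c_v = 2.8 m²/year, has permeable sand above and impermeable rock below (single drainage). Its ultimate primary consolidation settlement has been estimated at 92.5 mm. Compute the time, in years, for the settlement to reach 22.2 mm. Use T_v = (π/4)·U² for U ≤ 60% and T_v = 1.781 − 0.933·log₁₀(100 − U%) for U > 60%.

Drainage path length: H_d = H = 7.1 m (single drainage).
U = S(t)/S_ult = 22.2/92.5 = 0.24.
U ≤ 60%: T_v = (π/4)·U² = (π/4)×0.24² = 0.045239.
t = T_v·H_d²/c_v = 0.045239×7.1²/2.8 = 0.8145 years.

t ≈ 0.814 years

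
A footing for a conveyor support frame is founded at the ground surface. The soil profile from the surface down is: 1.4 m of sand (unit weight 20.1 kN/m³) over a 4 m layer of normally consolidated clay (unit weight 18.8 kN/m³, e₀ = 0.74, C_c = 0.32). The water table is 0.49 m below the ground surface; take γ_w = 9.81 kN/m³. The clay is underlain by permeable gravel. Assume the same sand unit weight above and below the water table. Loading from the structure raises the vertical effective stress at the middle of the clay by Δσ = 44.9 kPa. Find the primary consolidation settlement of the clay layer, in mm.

Mid-depth of clay below the ground surface: z = 1.4 + 4/2 = 3.4 m.
Total vertical stress at mid-clay: σ_v = 20.1×1.4 + 18.8×2 = 65.74 kPa.
Pore pressure: u = 9.81×(3.4 − 0.49) = 28.547 kPa.
Initial effective stress: σ'_0 = σ_v − u = 65.74 − 28.547 = 37.193 kPa.
Final effective stress: σ'_f = σ'_0 + Δσ = 37.193 + 44.9 = 82.093 kPa.
Normally consolidated clay, so the full stress increment lies on the virgin compression line:
S_c = C_c·H/(1+e₀)·log₁₀(σ'_f/σ'_0) = 0.32×4/(1+0.74)×log₁₀(82.093/37.193)
    = 0.73563 × 0.34384 = 0.2529 m

S_c ≈ 253 mm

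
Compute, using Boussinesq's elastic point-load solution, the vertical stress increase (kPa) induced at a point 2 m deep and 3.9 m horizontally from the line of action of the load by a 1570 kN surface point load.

Δσ_z ≈ 3.71 kPa

Boussinesq vertical stress below a point load on an elastic half-space:
Δσ_z = 3P/(2πz²) · [1 + (r/z)²]^(−5/2)
r/z = 3.9/2 = 1.95; [1+(r/z)²]^(−5/2) = 0.019785.
Δσ_z = 3×1570/(2π×2²) × 0.019785 = 187.4 × 0.019785 = 3.708 kPa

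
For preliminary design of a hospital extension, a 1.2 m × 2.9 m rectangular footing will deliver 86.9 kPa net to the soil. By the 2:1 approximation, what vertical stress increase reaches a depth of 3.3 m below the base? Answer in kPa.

By the 2:1 method the load spreads at 1 horizontal : 2 vertical, so at depth z the loaded area has grown by z in each plan dimension:
Δσ = qBL/((B+z)(L+z)) = 86.9×1.2×2.9/((1.2+3.3)(2.9+3.3)) = 10.839 kPa

Δσ_z ≈ 10.8 kPa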